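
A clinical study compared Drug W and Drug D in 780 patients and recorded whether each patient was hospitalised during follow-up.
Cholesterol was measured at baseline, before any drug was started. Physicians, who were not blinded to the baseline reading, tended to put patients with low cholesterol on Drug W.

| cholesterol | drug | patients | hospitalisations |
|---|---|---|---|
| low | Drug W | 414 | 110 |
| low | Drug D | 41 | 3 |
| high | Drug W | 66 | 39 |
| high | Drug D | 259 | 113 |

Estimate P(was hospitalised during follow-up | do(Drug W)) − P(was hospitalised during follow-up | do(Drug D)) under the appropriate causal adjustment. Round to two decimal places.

+0.18

The imbalance in cholesterol arose from how patients were allocated, not from anything the drug did; and cholesterol independently affects the outcome. The pooled gap is confounded — condition on cholesterol.
Adjusting over the population distribution of cholesterol: 0.583·(0.266−0.073) + 0.417·(0.591−0.436) = +0.177.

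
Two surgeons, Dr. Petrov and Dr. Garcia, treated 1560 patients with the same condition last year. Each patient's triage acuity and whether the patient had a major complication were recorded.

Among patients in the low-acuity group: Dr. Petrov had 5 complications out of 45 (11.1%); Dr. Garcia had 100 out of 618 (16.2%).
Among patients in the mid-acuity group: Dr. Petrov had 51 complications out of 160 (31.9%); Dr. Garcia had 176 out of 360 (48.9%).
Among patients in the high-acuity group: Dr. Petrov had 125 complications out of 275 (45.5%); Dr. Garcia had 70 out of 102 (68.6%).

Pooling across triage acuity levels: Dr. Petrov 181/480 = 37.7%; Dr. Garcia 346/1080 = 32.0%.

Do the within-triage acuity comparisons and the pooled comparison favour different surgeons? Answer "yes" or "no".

Within each triage acuity level (low-acuity 11.1% vs 16.2%; mid-acuity 31.9% vs 48.9%; high-acuity 45.5% vs 68.6%), Dr. Petrov has the lower rate every time. Pooled: 37.7% vs 32.0% — Dr. Garcia has the lower rate overall. The two comparisons disagree.

yes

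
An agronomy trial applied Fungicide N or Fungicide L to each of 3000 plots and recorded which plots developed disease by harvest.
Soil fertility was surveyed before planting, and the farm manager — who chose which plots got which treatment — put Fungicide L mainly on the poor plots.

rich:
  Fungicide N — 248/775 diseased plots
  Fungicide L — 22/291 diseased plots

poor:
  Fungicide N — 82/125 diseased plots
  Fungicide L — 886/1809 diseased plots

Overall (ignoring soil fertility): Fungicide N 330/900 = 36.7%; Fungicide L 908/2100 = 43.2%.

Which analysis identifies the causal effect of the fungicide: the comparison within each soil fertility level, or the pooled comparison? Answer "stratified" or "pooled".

Soil fertility differs across fungicides for reasons unrelated to any effect of the fungicide itself, and it separately predicts the outcome — a classic confounder. We must compare within soil fertility levels.
Within each level — rich: 32.0% vs 7.6%; poor: 65.6% vs 49.0% — Fungicide L is lower every time.

stratified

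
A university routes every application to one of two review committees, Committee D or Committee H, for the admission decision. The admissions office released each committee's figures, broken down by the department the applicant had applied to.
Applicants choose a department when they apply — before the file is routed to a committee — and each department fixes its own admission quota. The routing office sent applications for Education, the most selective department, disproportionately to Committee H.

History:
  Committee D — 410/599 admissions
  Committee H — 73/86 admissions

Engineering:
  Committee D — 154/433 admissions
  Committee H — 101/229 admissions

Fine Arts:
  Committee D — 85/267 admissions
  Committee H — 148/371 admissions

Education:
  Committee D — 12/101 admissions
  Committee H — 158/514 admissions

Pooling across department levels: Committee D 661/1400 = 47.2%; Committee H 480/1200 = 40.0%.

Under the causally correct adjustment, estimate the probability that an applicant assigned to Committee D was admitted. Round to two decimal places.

Here department is a common cause — it drives both which review committee a case falls under and the outcome. The crude comparison mixes populations; the stratum-specific rates are the causally relevant ones.
Standardising Committee D to the population department mix: 0.263·410/599 + 0.255·154/433 + 0.245·85/267 + 0.237·12/101 = 0.377.

0.38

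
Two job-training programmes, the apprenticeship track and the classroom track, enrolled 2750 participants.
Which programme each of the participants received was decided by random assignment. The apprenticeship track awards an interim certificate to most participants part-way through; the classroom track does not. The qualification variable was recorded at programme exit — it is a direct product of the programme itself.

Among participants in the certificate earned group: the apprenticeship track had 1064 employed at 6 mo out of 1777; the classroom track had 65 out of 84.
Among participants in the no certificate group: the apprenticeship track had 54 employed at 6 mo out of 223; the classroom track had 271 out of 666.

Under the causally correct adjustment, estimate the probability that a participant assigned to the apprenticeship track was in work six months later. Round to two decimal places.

The qualification attained during the programme-specific comparison favours the classroom track throughout, but the pooled figures favour the apprenticeship track. The question is whether to condition on qualification attained during the programme.
Stratifying would compare programmes among participants the programmes themselves sorted into qualification attained during the programme groups — a form of selection on an intermediate. The unconditioned pooled rates give the total causal effect.
So P(outcome | do(the apprenticeship track)) is just the pooled rate for the apprenticeship track: 1118/2000 = 0.559.

0.56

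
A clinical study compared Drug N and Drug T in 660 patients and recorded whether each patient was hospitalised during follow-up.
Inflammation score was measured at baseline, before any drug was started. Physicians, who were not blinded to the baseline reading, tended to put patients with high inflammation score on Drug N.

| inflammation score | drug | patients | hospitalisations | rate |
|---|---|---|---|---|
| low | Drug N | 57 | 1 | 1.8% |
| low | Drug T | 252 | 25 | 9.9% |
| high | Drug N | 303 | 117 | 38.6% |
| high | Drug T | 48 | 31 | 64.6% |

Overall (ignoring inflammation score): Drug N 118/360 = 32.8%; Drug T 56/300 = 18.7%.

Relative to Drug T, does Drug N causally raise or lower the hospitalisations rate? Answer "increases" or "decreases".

Within every inflammation score level Drug N has the lower rate, yet pooled Drug T does — Simpson's reversal.
Inflammation score differs across drugs for reasons unrelated to any effect of the drug itself, and it separately predicts the outcome — a classic confounder. We must compare within inflammation score levels.
Within each level — low: 1.8% vs 9.9%; high: 38.6% vs 64.6% — Drug N is lower every time.

decreases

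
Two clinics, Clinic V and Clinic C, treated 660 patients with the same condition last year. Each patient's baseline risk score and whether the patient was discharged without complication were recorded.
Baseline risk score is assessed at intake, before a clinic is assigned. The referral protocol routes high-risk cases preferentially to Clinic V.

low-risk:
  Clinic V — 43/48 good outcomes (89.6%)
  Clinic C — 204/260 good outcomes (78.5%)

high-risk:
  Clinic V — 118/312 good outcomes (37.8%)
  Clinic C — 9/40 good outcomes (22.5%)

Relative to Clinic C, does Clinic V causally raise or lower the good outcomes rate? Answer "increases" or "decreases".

increases

The stratified and pooled comparisons disagree (Clinic V wins within each baseline risk score; Clinic C wins overall), so the answer turns on the causal role of baseline risk score.
Here baseline risk score is a common cause — it drives both which clinic a case falls under and the outcome. The crude comparison mixes populations; the stratum-specific rates are the causally relevant ones.
Within each level — low-risk: 89.6% vs 78.5%; high-risk: 37.8% vs 22.5% — Clinic V is higher every time.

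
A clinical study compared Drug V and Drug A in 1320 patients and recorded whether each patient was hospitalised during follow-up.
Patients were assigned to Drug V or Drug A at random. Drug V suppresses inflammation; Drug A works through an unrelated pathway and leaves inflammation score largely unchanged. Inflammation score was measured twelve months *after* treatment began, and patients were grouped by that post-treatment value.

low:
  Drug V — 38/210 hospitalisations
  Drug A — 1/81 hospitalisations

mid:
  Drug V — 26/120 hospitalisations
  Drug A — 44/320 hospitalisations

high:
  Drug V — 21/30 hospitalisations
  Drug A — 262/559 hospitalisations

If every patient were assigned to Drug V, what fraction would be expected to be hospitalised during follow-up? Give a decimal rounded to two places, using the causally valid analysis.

0.24

Inflammation score is recorded after the drug and is itself shifted by it — it sits on the causal path from drug to outcome. Conditioning on a mediator would strip out part of the effect we want; the pooled comparison gives the total causal effect.
So P(outcome | do(Drug V)) is just the pooled rate for Drug V: 85/360 = 0.236.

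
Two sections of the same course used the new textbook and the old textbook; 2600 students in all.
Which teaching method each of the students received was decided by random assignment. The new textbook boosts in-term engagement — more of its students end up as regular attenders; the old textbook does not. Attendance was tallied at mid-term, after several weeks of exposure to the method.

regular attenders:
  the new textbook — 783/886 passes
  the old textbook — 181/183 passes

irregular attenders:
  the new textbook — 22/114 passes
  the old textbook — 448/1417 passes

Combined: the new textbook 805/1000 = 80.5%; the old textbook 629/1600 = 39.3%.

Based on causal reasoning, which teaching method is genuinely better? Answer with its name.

the new textbook

Mid-term attendance is recorded after the teaching method and is itself shifted by it — it sits on the causal path from teaching method to outcome. Conditioning on a mediator would strip out part of the effect we want; the pooled comparison gives the total causal effect.
Pooled: the new textbook 80.5% vs the old textbook 39.3%; the new textbook is higher overall.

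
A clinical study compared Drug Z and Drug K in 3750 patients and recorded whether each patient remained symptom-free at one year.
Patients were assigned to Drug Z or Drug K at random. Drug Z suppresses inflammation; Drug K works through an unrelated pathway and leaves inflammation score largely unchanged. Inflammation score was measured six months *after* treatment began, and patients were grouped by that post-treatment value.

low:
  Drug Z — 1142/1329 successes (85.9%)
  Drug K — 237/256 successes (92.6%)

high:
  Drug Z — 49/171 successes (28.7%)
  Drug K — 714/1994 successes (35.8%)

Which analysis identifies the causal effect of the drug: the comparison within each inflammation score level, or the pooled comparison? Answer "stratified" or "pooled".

Inflammation score lies on the pathway drug → inflammation score → outcome, so adjusting for it blocks the indirect effect. For the total causal effect of drug, use the unadjusted pooled rates.
Pooled: Drug Z 79.4% vs Drug K 42.3%; Drug Z is higher overall.

pooled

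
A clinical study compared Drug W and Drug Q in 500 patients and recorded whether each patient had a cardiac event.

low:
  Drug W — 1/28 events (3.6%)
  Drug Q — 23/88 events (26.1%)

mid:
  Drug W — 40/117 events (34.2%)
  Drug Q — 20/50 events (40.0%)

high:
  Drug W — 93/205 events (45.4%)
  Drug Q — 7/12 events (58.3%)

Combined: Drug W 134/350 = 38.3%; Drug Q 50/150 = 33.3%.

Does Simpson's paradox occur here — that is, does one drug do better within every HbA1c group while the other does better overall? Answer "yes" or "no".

yes

Within each HbA1c level (low 3.6% vs 26.1%; mid 34.2% vs 40.0%; high 45.4% vs 58.3%), Drug W has the lower rate every time. Pooled: 38.3% vs 33.3% — Drug Q has the lower rate overall. The two comparisons disagree.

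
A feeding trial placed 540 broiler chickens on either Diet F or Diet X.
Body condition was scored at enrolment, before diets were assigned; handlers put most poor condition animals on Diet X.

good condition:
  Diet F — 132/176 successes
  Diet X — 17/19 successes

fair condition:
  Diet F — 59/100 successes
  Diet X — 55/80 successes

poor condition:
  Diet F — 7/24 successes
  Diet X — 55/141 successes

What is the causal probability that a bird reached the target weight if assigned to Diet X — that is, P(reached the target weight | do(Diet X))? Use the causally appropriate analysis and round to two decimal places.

0.67

Starting body condition differs across diets for reasons unrelated to any effect of the diet itself, and it separately predicts the outcome — a classic confounder. We must compare within starting body condition levels.
Standardising Diet X to the population starting body condition mix: 0.361·17/19 + 0.333·55/80 + 0.306·55/141 = 0.671.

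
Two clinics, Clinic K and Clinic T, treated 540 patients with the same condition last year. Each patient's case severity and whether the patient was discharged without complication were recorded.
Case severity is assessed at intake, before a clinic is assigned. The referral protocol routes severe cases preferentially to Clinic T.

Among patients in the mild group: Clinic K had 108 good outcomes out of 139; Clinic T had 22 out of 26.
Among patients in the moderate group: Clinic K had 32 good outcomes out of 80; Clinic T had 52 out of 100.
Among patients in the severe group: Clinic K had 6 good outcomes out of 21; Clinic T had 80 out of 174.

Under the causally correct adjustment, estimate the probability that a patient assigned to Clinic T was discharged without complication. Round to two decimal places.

Case severity is set before the clinic has any effect — it is not caused by the clinic — and it independently drives the outcome. That makes it a confounder, so the causal comparison is within case severity levels.
Standardising Clinic T to the population case severity mix: 0.306·22/26 + 0.333·52/100 + 0.361·80/174 = 0.598.

0.60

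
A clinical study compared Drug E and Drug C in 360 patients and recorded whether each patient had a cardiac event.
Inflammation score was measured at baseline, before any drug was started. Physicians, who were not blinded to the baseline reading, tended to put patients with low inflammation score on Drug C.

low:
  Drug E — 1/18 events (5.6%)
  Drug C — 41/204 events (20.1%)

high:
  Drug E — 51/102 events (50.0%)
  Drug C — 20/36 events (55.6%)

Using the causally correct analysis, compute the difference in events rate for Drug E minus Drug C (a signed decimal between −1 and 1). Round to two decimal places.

The imbalance in inflammation score arose from how patients were allocated, not from anything the drug did; and inflammation score independently affects the outcome. The pooled gap is confounded — condition on inflammation score.
Adjusting over the population distribution of inflammation score: 0.617·(0.056−0.201) + 0.383·(0.500−0.556) = -0.111.

-0.11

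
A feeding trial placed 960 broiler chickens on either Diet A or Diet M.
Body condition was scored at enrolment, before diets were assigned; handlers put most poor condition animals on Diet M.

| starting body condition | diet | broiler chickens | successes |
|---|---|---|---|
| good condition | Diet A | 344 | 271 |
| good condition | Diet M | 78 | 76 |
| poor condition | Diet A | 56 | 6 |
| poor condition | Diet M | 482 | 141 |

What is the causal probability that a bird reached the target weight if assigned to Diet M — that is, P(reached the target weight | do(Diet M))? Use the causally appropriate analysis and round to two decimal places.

0.59

The starting body condition-specific comparison favours Diet M throughout, but the pooled figures favour Diet A. The question is whether to condition on starting body condition.
Starting body condition differs across diets for reasons unrelated to any effect of the diet itself, and it separately predicts the outcome — a classic confounder. We must compare within starting body condition levels.
Standardising Diet M to the population starting body condition mix: 0.440·76/78 + 0.560·141/482 = 0.592.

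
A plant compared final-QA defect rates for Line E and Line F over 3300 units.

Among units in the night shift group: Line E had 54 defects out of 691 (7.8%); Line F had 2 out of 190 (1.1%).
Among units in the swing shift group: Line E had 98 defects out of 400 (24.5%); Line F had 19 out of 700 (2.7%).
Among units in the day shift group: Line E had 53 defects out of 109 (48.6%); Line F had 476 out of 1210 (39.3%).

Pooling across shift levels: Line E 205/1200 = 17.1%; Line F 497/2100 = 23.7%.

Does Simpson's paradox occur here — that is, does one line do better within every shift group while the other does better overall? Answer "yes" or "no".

Within each shift level (night shift 7.8% vs 1.1%; swing shift 24.5% vs 2.7%; day shift 48.6% vs 39.3%), Line F has the lower rate every time. Pooled: 17.1% vs 23.7% — Line E has the lower rate overall. The two comparisons disagree.

yes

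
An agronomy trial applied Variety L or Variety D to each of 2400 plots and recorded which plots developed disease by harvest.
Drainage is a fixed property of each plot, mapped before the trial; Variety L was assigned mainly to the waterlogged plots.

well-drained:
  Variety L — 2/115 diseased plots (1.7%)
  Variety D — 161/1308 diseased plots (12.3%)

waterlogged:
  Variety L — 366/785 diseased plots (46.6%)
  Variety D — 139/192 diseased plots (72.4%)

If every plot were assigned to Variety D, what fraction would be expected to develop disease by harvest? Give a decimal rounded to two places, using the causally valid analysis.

0.37

The field drainage-specific comparison favours Variety L throughout, but the pooled figures favour Variety D. The question is whether to condition on field drainage.
Here field drainage is a common cause — it drives both which variety a case falls under and the outcome. The crude comparison mixes populations; the stratum-specific rates are the causally relevant ones.
Standardising Variety D to the population field drainage mix: 0.593·161/1308 + 0.407·139/192 = 0.368.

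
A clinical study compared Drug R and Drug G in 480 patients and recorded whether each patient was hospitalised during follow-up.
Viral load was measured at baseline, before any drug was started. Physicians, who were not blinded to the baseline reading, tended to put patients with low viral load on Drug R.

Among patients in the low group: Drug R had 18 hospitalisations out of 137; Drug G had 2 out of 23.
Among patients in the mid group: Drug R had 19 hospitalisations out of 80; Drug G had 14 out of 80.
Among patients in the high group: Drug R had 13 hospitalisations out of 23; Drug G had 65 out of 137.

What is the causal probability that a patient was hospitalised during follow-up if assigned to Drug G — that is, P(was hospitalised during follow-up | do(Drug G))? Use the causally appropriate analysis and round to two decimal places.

0.25

Drug G is lower inside every viral load stratum but Drug R is lower in aggregate. Whether to stratify depends on how viral load relates to the drug.
Since viral load is a pre-existing factor (not a product of the drug) and it affects the outcome on its own, it is a confounder. The stratified rates, not the pooled rate, identify the causal effect.
Standardising Drug G to the population viral load mix: 0.333·2/23 + 0.333·14/80 + 0.333·65/137 = 0.245.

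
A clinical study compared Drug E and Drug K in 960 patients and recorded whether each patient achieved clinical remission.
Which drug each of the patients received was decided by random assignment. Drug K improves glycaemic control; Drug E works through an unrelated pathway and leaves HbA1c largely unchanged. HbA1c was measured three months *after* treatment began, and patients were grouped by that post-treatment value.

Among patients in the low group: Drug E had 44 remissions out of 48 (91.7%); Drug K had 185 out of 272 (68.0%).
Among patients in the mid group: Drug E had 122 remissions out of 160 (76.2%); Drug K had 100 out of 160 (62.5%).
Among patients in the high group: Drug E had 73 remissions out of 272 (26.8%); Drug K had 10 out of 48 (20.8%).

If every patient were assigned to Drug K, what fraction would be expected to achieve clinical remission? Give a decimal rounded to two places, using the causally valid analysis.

0.61

Drug E is higher inside every HbA1c stratum but Drug K is higher in aggregate. Whether to stratify depends on how HbA1c relates to the drug.
HbA1c here is a post-treatment variable shaped by the drug; conditioning on it would introduce bias rather than remove it. The overall comparison is the causal one.
So P(outcome | do(Drug K)) is just the pooled rate for Drug K: 295/480 = 0.615.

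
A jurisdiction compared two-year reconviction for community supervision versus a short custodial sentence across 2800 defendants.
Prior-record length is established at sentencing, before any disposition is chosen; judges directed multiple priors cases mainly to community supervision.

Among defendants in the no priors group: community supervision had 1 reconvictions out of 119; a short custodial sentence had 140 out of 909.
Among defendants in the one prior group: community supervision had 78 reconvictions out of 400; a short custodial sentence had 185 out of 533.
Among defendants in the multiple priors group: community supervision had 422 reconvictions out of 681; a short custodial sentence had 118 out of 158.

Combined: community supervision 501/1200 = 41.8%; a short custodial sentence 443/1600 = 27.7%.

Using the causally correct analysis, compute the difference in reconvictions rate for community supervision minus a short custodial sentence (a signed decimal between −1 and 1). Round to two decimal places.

Since prior-record length is a pre-existing factor (not a product of the disposition) and it affects the outcome on its own, it is a confounder. The stratified rates, not the pooled rate, identify the causal effect.
Adjusting over the population distribution of prior-record length: 0.367·(0.008−0.154) + 0.333·(0.195−0.347) + 0.300·(0.620−0.747) = -0.142.

-0.14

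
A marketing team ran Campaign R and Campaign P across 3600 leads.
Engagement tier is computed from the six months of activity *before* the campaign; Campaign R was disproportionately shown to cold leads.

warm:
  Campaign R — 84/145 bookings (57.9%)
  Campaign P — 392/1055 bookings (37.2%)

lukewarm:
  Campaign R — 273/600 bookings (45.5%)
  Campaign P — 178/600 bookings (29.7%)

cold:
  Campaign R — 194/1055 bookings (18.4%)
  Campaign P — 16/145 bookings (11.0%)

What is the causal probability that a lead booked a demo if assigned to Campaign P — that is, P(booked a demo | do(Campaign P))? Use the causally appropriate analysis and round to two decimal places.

The imbalance in engagement tier arose from how leads were allocated, not from anything the campaign did; and engagement tier independently affects the outcome. The pooled gap is confounded — condition on engagement tier.
Standardising Campaign P to the population engagement tier mix: 0.333·392/1055 + 0.333·178/600 + 0.333·16/145 = 0.260.

0.26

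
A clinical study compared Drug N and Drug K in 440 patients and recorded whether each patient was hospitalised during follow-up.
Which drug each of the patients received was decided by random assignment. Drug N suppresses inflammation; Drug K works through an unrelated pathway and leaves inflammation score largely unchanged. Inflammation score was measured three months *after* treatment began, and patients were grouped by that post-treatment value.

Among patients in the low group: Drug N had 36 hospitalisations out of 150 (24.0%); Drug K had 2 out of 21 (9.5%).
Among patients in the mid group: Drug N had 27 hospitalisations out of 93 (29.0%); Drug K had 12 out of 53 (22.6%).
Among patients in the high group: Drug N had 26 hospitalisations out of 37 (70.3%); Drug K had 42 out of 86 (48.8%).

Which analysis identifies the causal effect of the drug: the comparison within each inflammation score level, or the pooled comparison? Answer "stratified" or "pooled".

Inflammation score here is a post-treatment variable shaped by the drug; conditioning on it would introduce bias rather than remove it. The overall comparison is the causal one.
Pooled: Drug N 31.8% vs Drug K 35.0%; Drug N is lower overall.

pooled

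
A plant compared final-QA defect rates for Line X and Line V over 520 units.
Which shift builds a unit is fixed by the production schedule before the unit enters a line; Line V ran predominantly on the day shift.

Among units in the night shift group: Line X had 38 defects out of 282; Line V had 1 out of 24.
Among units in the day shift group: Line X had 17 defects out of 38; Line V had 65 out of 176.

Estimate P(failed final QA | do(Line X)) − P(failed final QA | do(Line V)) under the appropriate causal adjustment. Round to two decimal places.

+0.09

The imbalance in shift arose from how units were allocated, not from anything the line did; and shift independently affects the outcome. The pooled gap is confounded — condition on shift.
Adjusting over the population distribution of shift: 0.588·(0.135−0.042) + 0.412·(0.447−0.369) = +0.087.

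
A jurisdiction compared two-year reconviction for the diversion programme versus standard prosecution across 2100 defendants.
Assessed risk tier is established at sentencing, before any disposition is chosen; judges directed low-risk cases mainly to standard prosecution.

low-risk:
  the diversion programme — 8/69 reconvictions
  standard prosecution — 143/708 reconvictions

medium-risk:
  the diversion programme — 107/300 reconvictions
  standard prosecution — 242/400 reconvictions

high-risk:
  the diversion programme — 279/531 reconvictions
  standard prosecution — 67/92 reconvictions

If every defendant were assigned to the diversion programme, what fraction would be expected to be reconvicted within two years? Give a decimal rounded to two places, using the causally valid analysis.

0.32

The imbalance in assessed risk tier arose from how defendants were allocated, not from anything the disposition did; and assessed risk tier independently affects the outcome. The pooled gap is confounded — condition on assessed risk tier.
Standardising the diversion programme to the population assessed risk tier mix: 0.370·8/69 + 0.333·107/300 + 0.297·279/531 = 0.318.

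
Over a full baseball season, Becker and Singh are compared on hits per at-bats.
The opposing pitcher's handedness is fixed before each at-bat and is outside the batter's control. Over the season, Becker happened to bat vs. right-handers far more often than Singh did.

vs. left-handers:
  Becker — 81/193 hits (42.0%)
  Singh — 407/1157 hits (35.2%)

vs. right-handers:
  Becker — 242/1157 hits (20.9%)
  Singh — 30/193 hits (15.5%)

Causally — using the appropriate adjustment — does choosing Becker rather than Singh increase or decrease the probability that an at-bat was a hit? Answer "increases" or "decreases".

The pitcher handedness-specific comparison favours Becker throughout, but the pooled figures favour Singh. The question is whether to condition on pitcher handedness.
Here pitcher handedness is a common cause — it drives both which player a case falls under and the outcome. The crude comparison mixes populations; the stratum-specific rates are the causally relevant ones.
Within each level — vs. left-handers: 42.0% vs 35.2%; vs. right-handers: 20.9% vs 15.5% — Becker is higher every time.

increases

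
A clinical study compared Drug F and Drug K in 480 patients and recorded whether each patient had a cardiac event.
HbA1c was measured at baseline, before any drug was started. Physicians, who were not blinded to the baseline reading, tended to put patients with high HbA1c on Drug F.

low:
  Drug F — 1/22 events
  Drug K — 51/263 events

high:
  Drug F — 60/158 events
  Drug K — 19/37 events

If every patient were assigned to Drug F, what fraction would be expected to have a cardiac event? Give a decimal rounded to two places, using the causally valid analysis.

0.18

Here HbA1c is a common cause — it drives both which drug a case falls under and the outcome. The crude comparison mixes populations; the stratum-specific rates are the causally relevant ones.
Standardising Drug F to the population HbA1c mix: 0.594·1/22 + 0.406·60/158 = 0.181.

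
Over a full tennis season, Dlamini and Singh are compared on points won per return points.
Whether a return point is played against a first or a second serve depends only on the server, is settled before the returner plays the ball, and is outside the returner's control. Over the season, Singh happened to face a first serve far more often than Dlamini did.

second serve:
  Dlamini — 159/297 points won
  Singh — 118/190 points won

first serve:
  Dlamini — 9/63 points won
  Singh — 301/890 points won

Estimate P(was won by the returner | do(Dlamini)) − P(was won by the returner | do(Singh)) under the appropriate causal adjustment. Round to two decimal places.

The stratified and pooled comparisons disagree (Singh wins within each serve type; Dlamini wins overall), so the answer turns on the causal role of serve type.
Serve type differs across players for reasons unrelated to any effect of the player itself, and it separately predicts the outcome — a classic confounder. We must compare within serve type levels.
Adjusting over the population distribution of serve type: 0.338·(0.535−0.621) + 0.662·(0.143−0.338) = -0.158.

-0.16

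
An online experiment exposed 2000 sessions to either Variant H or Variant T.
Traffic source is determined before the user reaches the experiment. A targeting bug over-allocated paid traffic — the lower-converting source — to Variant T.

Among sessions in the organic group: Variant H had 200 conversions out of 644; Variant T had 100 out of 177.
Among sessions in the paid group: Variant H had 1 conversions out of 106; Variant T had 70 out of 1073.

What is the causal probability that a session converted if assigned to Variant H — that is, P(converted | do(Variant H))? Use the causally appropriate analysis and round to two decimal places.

Traffic source differs across variants for reasons unrelated to any effect of the variant itself, and it separately predicts the outcome — a classic confounder. We must compare within traffic source levels.
Standardising Variant H to the population traffic source mix: 0.410·200/644 + 0.590·1/106 = 0.133.

0.13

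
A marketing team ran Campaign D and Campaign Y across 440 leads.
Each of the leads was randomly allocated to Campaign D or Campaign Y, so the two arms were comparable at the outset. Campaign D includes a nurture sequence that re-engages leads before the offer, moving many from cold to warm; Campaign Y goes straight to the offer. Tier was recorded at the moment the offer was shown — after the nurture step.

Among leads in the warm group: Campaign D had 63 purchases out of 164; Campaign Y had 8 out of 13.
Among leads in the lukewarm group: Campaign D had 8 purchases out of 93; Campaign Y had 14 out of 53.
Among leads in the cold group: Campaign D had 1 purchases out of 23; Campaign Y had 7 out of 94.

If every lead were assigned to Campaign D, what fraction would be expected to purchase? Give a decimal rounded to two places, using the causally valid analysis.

0.26

The distribution of engagement tier is itself part of what the campaign does — it is an intermediate outcome. Holding it fixed would remove that part of the effect; the total effect is the pooled difference.
So P(outcome | do(Campaign D)) is just the pooled rate for Campaign D: 72/280 = 0.257.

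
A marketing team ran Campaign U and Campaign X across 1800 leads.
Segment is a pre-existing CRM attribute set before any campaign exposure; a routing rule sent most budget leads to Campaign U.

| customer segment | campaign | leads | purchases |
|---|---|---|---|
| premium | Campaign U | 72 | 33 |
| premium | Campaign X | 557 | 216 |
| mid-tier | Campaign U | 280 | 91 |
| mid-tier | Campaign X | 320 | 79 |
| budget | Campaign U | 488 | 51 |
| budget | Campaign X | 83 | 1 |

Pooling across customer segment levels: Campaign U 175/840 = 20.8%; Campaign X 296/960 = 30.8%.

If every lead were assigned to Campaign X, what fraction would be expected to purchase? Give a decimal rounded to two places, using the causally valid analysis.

Campaign U is higher inside every customer segment stratum but Campaign X is higher in aggregate. Whether to stratify depends on how customer segment relates to the campaign.
Customer segment satisfies the back-door criterion: it is not a descendant of the campaign, and it blocks the spurious path from campaign to outcome. Adjusting for it (i.e., using the within-customer segment rates) gives the causal effect.
Standardising Campaign X to the population customer segment mix: 0.349·216/557 + 0.333·79/320 + 0.317·1/83 = 0.222.

0.22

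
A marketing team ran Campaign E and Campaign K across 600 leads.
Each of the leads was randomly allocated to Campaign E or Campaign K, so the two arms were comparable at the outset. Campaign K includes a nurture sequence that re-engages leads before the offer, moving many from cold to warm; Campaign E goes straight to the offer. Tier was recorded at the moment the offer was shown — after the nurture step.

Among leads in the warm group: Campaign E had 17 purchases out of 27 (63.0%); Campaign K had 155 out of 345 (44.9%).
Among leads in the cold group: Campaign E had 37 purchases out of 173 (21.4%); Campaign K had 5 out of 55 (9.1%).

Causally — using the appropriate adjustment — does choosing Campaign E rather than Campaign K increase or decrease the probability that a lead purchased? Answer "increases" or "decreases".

Campaign E is higher inside every engagement tier stratum but Campaign K is higher in aggregate. Whether to stratify depends on how engagement tier relates to the campaign.
Because the campaign influences engagement tier, engagement tier is a post-treatment mediator, not a confounder. Stratifying on it would bias the estimate; the causal effect is the crude pooled difference.
Pooled: Campaign E 27.0% vs Campaign K 40.0%; Campaign K is higher overall.

decreases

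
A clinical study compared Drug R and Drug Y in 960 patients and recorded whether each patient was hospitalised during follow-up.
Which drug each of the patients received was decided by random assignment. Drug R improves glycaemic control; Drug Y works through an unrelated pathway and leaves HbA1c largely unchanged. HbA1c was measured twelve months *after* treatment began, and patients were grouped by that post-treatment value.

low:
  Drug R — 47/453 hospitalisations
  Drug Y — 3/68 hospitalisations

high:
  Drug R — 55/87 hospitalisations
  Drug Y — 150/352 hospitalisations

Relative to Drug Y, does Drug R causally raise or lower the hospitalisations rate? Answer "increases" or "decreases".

decreases

Drug Y is lower inside every HbA1c stratum but Drug R is lower in aggregate. Whether to stratify depends on how HbA1c relates to the drug.
Stratifying would compare drugs among patients the drugs themselves sorted into HbA1c groups — a form of selection on an intermediate. The unconditioned pooled rates give the total causal effect.
Pooled: Drug R 18.9% vs Drug Y 36.4%; Drug R is lower overall.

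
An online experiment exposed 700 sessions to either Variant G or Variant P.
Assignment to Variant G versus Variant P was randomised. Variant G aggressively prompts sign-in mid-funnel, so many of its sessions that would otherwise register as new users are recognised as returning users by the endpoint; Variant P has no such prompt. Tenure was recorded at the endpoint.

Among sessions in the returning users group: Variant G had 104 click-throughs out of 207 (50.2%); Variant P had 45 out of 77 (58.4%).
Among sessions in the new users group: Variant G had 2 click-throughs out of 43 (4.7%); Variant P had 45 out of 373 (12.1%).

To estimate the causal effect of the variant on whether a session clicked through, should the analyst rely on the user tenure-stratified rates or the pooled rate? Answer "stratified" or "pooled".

pooled

The user tenure-specific comparison favours Variant P throughout, but the pooled figures favour Variant G. The question is whether to condition on user tenure.
The distribution of user tenure is itself part of what the variant does — it is an intermediate outcome. Holding it fixed would remove that part of the effect; the total effect is the pooled difference.
Pooled: Variant G 42.4% vs Variant P 20.0%; Variant G is higher overall.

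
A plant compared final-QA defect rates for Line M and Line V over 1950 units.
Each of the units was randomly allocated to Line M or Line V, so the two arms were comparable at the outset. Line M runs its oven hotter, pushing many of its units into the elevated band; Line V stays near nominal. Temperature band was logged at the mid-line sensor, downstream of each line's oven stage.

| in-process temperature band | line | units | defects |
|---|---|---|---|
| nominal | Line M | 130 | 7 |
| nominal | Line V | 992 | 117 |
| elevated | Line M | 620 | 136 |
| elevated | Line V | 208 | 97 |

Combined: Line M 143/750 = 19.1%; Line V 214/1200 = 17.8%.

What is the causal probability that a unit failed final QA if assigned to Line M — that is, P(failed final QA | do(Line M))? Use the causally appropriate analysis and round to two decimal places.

0.19

The in-process temperature band-specific comparison favours Line M throughout, but the pooled figures favour Line V. The question is whether to condition on in-process temperature band.
The distribution of in-process temperature band is itself part of what the line does — it is an intermediate outcome. Holding it fixed would remove that part of the effect; the total effect is the pooled difference.
So P(outcome | do(Line M)) is just the pooled rate for Line M: 143/750 = 0.191.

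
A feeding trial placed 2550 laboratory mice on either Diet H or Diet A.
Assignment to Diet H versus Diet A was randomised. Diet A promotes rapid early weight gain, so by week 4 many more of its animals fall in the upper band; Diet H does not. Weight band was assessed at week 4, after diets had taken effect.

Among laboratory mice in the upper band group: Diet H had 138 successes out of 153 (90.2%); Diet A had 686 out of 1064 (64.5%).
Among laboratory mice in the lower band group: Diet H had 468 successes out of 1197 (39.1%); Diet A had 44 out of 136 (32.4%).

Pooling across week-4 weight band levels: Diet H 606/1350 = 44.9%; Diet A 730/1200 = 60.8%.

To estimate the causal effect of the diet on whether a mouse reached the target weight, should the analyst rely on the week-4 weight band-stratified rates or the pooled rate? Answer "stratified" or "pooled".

pooled

Diet H is higher inside every week-4 weight band stratum but Diet A is higher in aggregate. Whether to stratify depends on how week-4 weight band relates to the diet.
Week-4 weight band is recorded after the diet and is itself shifted by it — it sits on the causal path from diet to outcome. Conditioning on a mediator would strip out part of the effect we want; the pooled comparison gives the total causal effect.
Pooled: Diet H 44.9% vs Diet A 60.8%; Diet A is higher overall.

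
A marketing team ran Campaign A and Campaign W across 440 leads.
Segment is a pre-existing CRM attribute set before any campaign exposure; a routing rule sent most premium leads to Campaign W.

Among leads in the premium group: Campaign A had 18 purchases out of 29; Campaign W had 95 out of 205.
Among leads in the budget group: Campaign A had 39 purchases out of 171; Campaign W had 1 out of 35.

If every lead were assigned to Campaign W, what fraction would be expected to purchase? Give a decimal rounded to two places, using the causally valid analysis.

0.26

The stratified and pooled comparisons disagree (Campaign A wins within each customer segment; Campaign W wins overall), so the answer turns on the causal role of customer segment.
Customer segment is set before the campaign has any effect — it is not caused by the campaign — and it independently drives the outcome. That makes it a confounder, so the causal comparison is within customer segment levels.
Standardising Campaign W to the population customer segment mix: 0.532·95/205 + 0.468·1/35 = 0.260.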